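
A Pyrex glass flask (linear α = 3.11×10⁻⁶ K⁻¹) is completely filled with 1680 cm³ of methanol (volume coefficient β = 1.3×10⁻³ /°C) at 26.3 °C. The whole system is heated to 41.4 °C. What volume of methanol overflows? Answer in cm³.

The flask also expands: β_container ≈ 3α = 9.33×10⁻⁶ /K
Net overflow = V₀(β_liq − 3α_cont)ΔT
β − 3α = 1.30×10⁻³ − 9.33×10⁻⁶ = 1.29067×10⁻³ /K; ΔT = 15.1 K
ΔV = 1680 × 1.29067×10⁻³ × 15.1 = 32.7 cm³

32.7 cm³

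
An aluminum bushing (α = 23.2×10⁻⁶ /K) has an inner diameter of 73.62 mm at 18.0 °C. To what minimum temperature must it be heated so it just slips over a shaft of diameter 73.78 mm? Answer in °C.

T = 112 °C

Required Δd = 73.78 − 73.62 = 0.16 mm
Δd = αd₀ΔT ⇒ ΔT = Δd/(αd₀) = 0.16 / (23.2×10⁻⁶ × 73.62) = 93.68 K
T_min = 18.0 + 93.68 = 111.68 °C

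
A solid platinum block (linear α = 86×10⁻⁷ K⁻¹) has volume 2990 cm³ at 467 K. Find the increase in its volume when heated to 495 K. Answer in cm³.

ΔV = 2.16 cm³

Isotropic solid: β ≈ 3α = 2.6×10⁻⁵ /K; ΔT = 28 K
ΔV = 3αV₀ΔT = 3(86×10⁻⁷)(2990)(28) = 2.16 cm³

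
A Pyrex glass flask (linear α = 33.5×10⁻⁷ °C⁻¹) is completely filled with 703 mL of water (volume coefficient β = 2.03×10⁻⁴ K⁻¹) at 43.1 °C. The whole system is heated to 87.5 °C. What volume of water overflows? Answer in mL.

6.02 mL

The flask also expands: β_container ≈ 3α = 1.005×10⁻⁵ /K
Net overflow = V₀(β_liq − 3α_cont)ΔT
β − 3α = 2.03×10⁻⁴ − 1.005×10⁻⁵ = 1.9295×10⁻⁴ /K; ΔT = 44.4 K
ΔV = 703 × 1.9295×10⁻⁴ × 44.4 = 6.02 mL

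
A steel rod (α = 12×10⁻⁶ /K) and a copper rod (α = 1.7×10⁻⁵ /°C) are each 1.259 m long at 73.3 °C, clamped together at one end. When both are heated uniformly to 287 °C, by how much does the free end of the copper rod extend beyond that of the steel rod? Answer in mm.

ΔT = 213.7 K
steel: ΔL = 12×10⁻⁶ × 1.259 m × 213.7 = 3.2286×10⁻³ m = 3.2286 mm
copper: ΔL = 1.7×10⁻⁵ × 1.259 m × 213.7 = 4.5738×10⁻³ m = 4.5738 mm
difference = 4.5738 − 3.2286 = 1.3452 mm

1.35 mm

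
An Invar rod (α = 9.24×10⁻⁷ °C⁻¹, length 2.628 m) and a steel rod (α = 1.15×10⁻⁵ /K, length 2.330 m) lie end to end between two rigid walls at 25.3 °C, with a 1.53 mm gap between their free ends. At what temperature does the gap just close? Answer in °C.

α₁L₁ = 2.428272×10⁻⁶ m/K, α₂L₂ = 2.6795×10⁻⁵ m/K → total 2.9223272×10⁻⁵ m/K
ΔT = g/(α₁L₁+α₂L₂) = 1.53×10⁻³ / 2.9223272×10⁻⁵ = 52.356 K
T = 25.3 + 52.356 = 77.656 °C

T = 77.7 °C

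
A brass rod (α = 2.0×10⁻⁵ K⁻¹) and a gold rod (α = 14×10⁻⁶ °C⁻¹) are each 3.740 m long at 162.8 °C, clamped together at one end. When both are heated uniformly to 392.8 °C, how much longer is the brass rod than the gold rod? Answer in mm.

5.16 mm

ΔT = 230.0 K
brass: ΔL = 2.0×10⁻⁵ × 3.740 m × 230.0 = 1.7204×10⁻² m = 17.204 mm
gold: ΔL = 14×10⁻⁶ × 3.740 m × 230.0 = 1.2043×10⁻² m = 12.043 mm
difference = 17.204 − 12.043 = 5.161 mm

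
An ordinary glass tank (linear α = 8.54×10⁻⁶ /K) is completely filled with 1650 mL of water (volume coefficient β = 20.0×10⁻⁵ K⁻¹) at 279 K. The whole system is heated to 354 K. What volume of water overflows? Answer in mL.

21.6 mL

The tank also expands: β_container ≈ 3α = 2.562×10⁻⁵ /K
Net overflow = V₀(β_liq − 3α_cont)ΔT
β − 3α = 2.00×10⁻⁴ − 2.562×10⁻⁵ = 1.7438×10⁻⁴ /K; ΔT = 75 K
ΔV = 1650 × 1.7438×10⁻⁴ × 75 = 21.6 mL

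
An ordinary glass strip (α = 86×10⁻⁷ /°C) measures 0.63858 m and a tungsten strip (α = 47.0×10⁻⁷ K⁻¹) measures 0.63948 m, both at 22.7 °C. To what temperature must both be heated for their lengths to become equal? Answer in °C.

L₁(1 + α₁ΔT) = L₂(1 + α₂ΔT) ⇒ ΔT = (L₂ − L₁)/(α₁L₁ − α₂L₂)
L₂ − L₁ = 0.63948 − 0.63858 = 9.00×10⁻⁴ m
α₁L₁ − α₂L₂ = 86×10⁻⁷×0.63858 − 47.0×10⁻⁷×0.63948 = 2.486232×10⁻⁶ m/K
ΔT = 9.00×10⁻⁴ / 2.486232×10⁻⁶ = 361.994 K
T = 22.7 + 361.994 = 384.694 °C

T = 384.7 °C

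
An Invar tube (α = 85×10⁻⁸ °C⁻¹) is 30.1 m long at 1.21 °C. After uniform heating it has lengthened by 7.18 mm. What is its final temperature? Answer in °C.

T = 282 °C

ΔL = αL₀ΔT ⇒ ΔT = ΔL / (αL₀)
ΔT = 7.18×10⁻³ m / (85×10⁻⁸ × 30.1 m) = 280.63 K
T = 1.21 + 280.63 = 281.84 °C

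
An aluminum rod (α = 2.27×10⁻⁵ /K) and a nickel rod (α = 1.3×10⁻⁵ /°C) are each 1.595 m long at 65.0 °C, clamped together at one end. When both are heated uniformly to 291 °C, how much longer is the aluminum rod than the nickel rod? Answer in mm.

ΔT = 226.0 K
aluminum: ΔL = 2.27×10⁻⁵ × 1.595 m × 226.0 = 8.1827×10⁻³ m = 8.1827 mm
nickel: ΔL = 1.3×10⁻⁵ × 1.595 m × 226.0 = 4.6861×10⁻³ m = 4.6861 mm
difference = 8.1827 − 4.6861 = 3.4966 mm

3.50 mm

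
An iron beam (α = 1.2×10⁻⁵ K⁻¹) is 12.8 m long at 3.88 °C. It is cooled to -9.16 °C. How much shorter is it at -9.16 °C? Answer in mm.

|ΔT| = |-9.16 − 3.88| = 13.04 K
ΔL = αL₀ΔT = (1.2×10⁻⁵)(12.8)(13.04) = 2.00×10⁻³ m

ΔL = 2.00 mm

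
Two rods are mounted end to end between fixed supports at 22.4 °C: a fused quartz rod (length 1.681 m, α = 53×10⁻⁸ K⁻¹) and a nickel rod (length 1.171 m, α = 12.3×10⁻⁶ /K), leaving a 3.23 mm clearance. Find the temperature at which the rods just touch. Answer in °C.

T = 234 °C

Gap closes when ΔL₁ + ΔL₂ = 3.23 mm = 3.23×10⁻³ m
(α₁L₁ + α₂L₂)ΔT = g
α₁L₁ + α₂L₂ = 53×10⁻⁸×1.681 + 12.3×10⁻⁶×1.171 = 1.529423×10⁻⁵ m/K
ΔT = 3.23×10⁻³ / 1.529423×10⁻⁵ = 211.19 K
T = 22.4 + 211.19 = 233.59 °C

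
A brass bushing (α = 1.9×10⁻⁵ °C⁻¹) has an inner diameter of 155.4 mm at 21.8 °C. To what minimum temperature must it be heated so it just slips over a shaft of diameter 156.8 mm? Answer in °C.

Required Δd = 156.8 − 155.4 = 1.4 mm
Δd = αd₀ΔT ⇒ ΔT = Δd/(αd₀) = 1.4 / (1.9×10⁻⁵ × 155.4) = 474.16 K
T_min = 21.8 + 474.16 = 495.96 °C

T = 496 °C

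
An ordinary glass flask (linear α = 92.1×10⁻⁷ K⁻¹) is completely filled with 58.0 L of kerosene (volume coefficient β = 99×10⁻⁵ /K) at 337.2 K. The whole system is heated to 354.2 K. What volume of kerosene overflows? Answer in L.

0.949 L

The flask also expands: β_container ≈ 3α = 2.763×10⁻⁵ /K
Net overflow = V₀(β_liq − 3α_cont)ΔT
β − 3α = 9.90×10⁻⁴ − 2.763×10⁻⁵ = 9.6237×10⁻⁴ /K; ΔT = 17.0 K
ΔV = 58.0 × 9.6237×10⁻⁴ × 17.0 = 0.949 L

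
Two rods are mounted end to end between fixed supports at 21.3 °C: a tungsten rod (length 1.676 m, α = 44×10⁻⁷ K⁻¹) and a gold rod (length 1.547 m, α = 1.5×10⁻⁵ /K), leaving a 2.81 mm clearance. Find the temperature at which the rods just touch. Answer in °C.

T = 113 °C

Gap closes when ΔL₁ + ΔL₂ = 2.81 mm = 2.81×10⁻³ m
(α₁L₁ + α₂L₂)ΔT = g
α₁L₁ + α₂L₂ = 44×10⁻⁷×1.676 + 1.5×10⁻⁵×1.547 = 3.05794×10⁻⁵ m/K
ΔT = 2.81×10⁻³ / 3.05794×10⁻⁵ = 91.89 K
T = 21.3 + 91.89 = 113.19 °C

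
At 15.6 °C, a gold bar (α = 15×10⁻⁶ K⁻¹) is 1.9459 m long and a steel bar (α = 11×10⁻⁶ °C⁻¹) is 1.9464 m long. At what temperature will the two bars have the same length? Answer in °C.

Equal length when α₁L₁ΔT − α₂L₂ΔT = L₂ − L₁ = 5.00×10⁻⁴ m
α₁L₁ = 2.91885×10⁻⁵, α₂L₂ = 2.14104×10⁻⁵ → Δ(αL) = 7.7781×10⁻⁶ m/K
ΔT = 5.00×10⁻⁴ / 7.7781×10⁻⁶ = 64.2831 K, so T = 15.6 + 64.2831 = 79.8831 °C

T = 79.88 °C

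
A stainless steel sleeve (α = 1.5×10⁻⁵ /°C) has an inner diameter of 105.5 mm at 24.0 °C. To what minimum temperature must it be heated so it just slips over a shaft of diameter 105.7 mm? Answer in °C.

T = 150 °C

Required Δd = 105.7 − 105.5 = 0.2 mm
Δd = αd₀ΔT ⇒ ΔT = Δd/(αd₀) = 0.2 / (1.5×10⁻⁵ × 105.5) = 126.38 K
T_min = 24.0 + 126.38 = 150.38 °C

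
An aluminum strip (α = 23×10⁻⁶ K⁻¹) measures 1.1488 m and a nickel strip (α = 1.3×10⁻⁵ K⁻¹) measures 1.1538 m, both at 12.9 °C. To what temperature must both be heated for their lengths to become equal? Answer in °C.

T = 450.6 °C

L₁(1 + α₁ΔT) = L₂(1 + α₂ΔT) ⇒ ΔT = (L₂ − L₁)/(α₁L₁ − α₂L₂)
L₂ − L₁ = 1.1538 − 1.1488 = 5.00×10⁻³ m
α₁L₁ − α₂L₂ = 23×10⁻⁶×1.1488 − 1.3×10⁻⁵×1.1538 = 1.1423×10⁻⁵ m/K
ΔT = 5.00×10⁻³ / 1.1423×10⁻⁵ = 437.713 K
T = 12.9 + 437.713 = 450.613 °C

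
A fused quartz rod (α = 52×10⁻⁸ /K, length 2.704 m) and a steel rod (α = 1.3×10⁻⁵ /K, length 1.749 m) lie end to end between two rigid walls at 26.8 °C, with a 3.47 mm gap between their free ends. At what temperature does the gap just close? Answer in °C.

Gap closes when ΔL₁ + ΔL₂ = 3.47 mm = 3.47×10⁻³ m
(α₁L₁ + α₂L₂)ΔT = g
α₁L₁ + α₂L₂ = 52×10⁻⁸×2.704 + 1.3×10⁻⁵×1.749 = 2.414308×10⁻⁵ m/K
ΔT = 3.47×10⁻³ / 2.414308×10⁻⁵ = 143.73 K
T = 26.8 + 143.73 = 170.53 °C

T = 171 °C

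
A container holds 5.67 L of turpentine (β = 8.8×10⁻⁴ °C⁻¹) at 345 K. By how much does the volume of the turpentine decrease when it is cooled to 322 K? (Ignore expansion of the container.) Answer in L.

ΔV = 0.115 L

|ΔT| = |322 − 345| = 23 K
ΔV = βV₀ΔT = (8.8×10⁻⁴)(5.67)(23) = 0.115 L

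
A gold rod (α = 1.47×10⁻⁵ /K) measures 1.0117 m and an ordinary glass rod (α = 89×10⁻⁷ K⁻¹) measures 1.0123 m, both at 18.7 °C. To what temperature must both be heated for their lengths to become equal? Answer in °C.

Equal length when α₁L₁ΔT − α₂L₂ΔT = L₂ − L₁ = 6.00×10⁻⁴ m
α₁L₁ = 1.487199×10⁻⁵, α₂L₂ = 9.00947×10⁻⁶ → Δ(αL) = 5.86252×10⁻⁶ m/K
ΔT = 6.00×10⁻⁴ / 5.86252×10⁻⁶ = 102.345 K, so T = 18.7 + 102.345 = 121.045 °C

T = 121.0 °C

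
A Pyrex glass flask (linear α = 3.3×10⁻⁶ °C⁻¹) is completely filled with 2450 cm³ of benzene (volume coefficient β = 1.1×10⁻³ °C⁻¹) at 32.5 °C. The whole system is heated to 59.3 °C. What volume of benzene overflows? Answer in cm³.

71.6 cm³

The flask also expands: β_container ≈ 3α = 9.9×10⁻⁶ /K
Net overflow = V₀(β_liq − 3α_cont)ΔT
β − 3α = 1.10×10⁻³ − 9.9×10⁻⁶ = 1.0901×10⁻³ /K; ΔT = 26.8 K
ΔV = 2450 × 1.0901×10⁻³ × 26.8 = 71.6 cm³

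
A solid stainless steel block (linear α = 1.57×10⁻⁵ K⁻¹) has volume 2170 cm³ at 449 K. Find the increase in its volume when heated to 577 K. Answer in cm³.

Isotropic solid: β ≈ 3α = 4.7×10⁻⁵ /K; ΔT = 128 K
ΔV = 3αV₀ΔT = 3(1.57×10⁻⁵)(2170)(128) = 13.1 cm³

ΔV = 13.1 cm³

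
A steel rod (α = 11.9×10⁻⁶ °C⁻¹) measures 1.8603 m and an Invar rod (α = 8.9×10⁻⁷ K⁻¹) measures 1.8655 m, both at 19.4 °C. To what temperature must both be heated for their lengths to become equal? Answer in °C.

Equal length when α₁L₁ΔT − α₂L₂ΔT = L₂ − L₁ = 5.20×10⁻³ m
α₁L₁ = 2.213757×10⁻⁵, α₂L₂ = 1.660295×10⁻⁶ → Δ(αL) = 2.0477275×10⁻⁵ m/K
ΔT = 5.20×10⁻³ / 2.0477275×10⁻⁵ = 253.940 K, so T = 19.4 + 253.940 = 273.340 °C

T = 273.3 °C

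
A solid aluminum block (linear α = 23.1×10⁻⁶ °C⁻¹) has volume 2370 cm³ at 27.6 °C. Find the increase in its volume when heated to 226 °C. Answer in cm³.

ΔV = 32.6 cm³

Isotropic solid: β ≈ 3α = 6.9×10⁻⁵ /K; ΔT = 198.4 K
ΔV = 3αV₀ΔT = 3(23.1×10⁻⁶)(2370)(198.4) = 32.6 cm³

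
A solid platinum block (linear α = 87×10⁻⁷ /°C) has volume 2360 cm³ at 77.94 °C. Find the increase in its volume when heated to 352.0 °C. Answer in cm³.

ΔV = 16.9 cm³

Isotropic solid: β ≈ 3α = 2.6×10⁻⁵ /K; ΔT = 274.06 K
ΔV = 3αV₀ΔT = 3(87×10⁻⁷)(2360)(274.06) = 16.9 cm³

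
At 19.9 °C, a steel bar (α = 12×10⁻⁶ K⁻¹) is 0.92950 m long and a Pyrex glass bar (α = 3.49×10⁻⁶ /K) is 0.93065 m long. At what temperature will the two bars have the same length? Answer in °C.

T = 165.4 °C

L₁(1 + α₁ΔT) = L₂(1 + α₂ΔT) ⇒ ΔT = (L₂ − L₁)/(α₁L₁ − α₂L₂)
L₂ − L₁ = 0.93065 − 0.92950 = 1.15×10⁻³ m
α₁L₁ − α₂L₂ = 12×10⁻⁶×0.92950 − 3.49×10⁻⁶×0.93065 = 7.9060315×10⁻⁶ m/K
ΔT = 1.15×10⁻³ / 7.9060315×10⁻⁶ = 145.459 K
T = 19.9 + 145.459 = 165.359 °C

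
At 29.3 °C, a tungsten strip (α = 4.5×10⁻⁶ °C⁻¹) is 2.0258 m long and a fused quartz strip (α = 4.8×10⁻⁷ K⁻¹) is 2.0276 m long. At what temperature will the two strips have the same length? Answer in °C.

Equal length when α₁L₁ΔT − α₂L₂ΔT = L₂ − L₁ = 1.80×10⁻³ m
α₁L₁ = 9.1161×10⁻⁶, α₂L₂ = 9.73248×10⁻⁷ → Δ(αL) = 8.142852×10⁻⁶ m/K
ΔT = 1.80×10⁻³ / 8.142852×10⁻⁶ = 221.053 K, so T = 29.3 + 221.053 = 250.353 °C

T = 250.4 °C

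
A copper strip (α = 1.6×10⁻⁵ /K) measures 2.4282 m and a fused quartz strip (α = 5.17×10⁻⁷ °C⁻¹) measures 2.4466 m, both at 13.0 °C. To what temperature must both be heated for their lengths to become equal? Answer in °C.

T = 502.5 °C

Equal length when α₁L₁ΔT − α₂L₂ΔT = L₂ − L₁ = 1.84×10⁻² m
α₁L₁ = 3.88512×10⁻⁵, α₂L₂ = 1.2648922×10⁻⁶ → Δ(αL) = 3.75863078×10⁻⁵ m/K
ΔT = 1.84×10⁻² / 3.75863078×10⁻⁵ = 489.540 K, so T = 13.0 + 489.540 = 502.540 °C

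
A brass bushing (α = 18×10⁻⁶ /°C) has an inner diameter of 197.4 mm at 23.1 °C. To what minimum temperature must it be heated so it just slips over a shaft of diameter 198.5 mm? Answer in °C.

T = 333 °C

Required Δd = 198.5 − 197.4 = 1.1 mm
Δd = αd₀ΔT ⇒ ΔT = Δd/(αd₀) = 1.1 / (18×10⁻⁶ × 197.4) = 309.58 K
T_min = 23.1 + 309.58 = 332.68 °C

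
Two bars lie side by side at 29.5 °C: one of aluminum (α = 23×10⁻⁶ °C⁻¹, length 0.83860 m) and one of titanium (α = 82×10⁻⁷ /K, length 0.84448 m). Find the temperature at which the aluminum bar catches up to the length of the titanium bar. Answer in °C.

T = 505.1 °C

L₁(1 + α₁ΔT) = L₂(1 + α₂ΔT) ⇒ ΔT = (L₂ − L₁)/(α₁L₁ − α₂L₂)
L₂ − L₁ = 0.84448 − 0.83860 = 5.88×10⁻³ m
α₁L₁ − α₂L₂ = 23×10⁻⁶×0.83860 − 82×10⁻⁷×0.84448 = 1.2363064×10⁻⁵ m/K
ΔT = 5.88×10⁻³ / 1.2363064×10⁻⁵ = 475.610 K
T = 29.5 + 475.610 = 505.110 °C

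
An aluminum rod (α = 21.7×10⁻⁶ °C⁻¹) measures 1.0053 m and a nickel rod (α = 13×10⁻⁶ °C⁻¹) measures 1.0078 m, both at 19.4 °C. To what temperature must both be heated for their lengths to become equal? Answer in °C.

T = 306.3 °C

Equal length when α₁L₁ΔT − α₂L₂ΔT = L₂ − L₁ = 2.50×10⁻³ m
α₁L₁ = 2.181501×10⁻⁵, α₂L₂ = 1.31014×10⁻⁵ → Δ(αL) = 8.71361×10⁻⁶ m/K
ΔT = 2.50×10⁻³ / 8.71361×10⁻⁶ = 286.907 K, so T = 19.4 + 286.907 = 306.307 °C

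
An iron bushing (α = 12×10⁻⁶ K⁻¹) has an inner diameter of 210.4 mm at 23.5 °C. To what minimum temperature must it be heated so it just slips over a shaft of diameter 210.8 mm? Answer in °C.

Required Δd = 210.8 − 210.4 = 0.4 mm
Δd = αd₀ΔT ⇒ ΔT = Δd/(αd₀) = 0.4 / (12×10⁻⁶ × 210.4) = 158.43 K
T_min = 23.5 + 158.43 = 181.93 °C

T = 182 °C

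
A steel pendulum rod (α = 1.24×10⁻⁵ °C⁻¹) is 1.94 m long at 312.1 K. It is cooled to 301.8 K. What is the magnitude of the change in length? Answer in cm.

ΔL = 0.0248 cm

|ΔT| = |301.8 − 312.1| = 10.3 K
ΔL = αL₀ΔT = (1.24×10⁻⁵)(1.94)(10.3) = 2.48×10⁻⁴ m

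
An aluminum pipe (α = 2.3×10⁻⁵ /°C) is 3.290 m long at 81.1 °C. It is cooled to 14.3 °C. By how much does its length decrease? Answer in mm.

ΔL = 5.05 mm

|ΔT| = |14.3 − 81.1| = 66.8 K
ΔL = αL₀ΔT = (2.3×10⁻⁵)(3.290)(66.8) = 5.05×10⁻³ m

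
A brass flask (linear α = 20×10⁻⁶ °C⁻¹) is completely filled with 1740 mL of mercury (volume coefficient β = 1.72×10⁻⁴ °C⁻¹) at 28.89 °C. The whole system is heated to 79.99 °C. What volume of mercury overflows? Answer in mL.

9.96 mL

The flask also expands: β_container ≈ 3α = 6.0×10⁻⁵ /K
Net overflow = V₀(β_liq − 3α_cont)ΔT
β − 3α = 1.72×10⁻⁴ − 6.0×10⁻⁵ = 1.12×10⁻⁴ /K; ΔT = 51.10 K
ΔV = 1740 × 1.12×10⁻⁴ × 51.10 = 9.96 mL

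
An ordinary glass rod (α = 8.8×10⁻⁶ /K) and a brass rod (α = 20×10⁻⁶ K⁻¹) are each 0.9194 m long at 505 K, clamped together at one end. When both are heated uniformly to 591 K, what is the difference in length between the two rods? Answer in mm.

ΔT = 86 K
ordinary glass: ΔL = 8.8×10⁻⁶ × 0.9194 m × 86 = 6.9580×10⁻⁴ m = 0.69580 mm
brass: ΔL = 20×10⁻⁶ × 0.9194 m × 86 = 1.5814×10⁻³ m = 1.5814 mm
difference = 1.5814 − 0.69580 = 0.8856 mm

0.886 mm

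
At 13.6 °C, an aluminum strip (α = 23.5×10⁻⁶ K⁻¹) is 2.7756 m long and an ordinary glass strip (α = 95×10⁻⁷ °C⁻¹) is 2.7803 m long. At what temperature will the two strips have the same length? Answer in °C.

Equal length when α₁L₁ΔT − α₂L₂ΔT = L₂ − L₁ = 4.70×10⁻³ m
α₁L₁ = 6.52266×10⁻⁵, α₂L₂ = 2.641285×10⁻⁵ → Δ(αL) = 3.881375×10⁻⁵ m/K
ΔT = 4.70×10⁻³ / 3.881375×10⁻⁵ = 121.091 K, so T = 13.6 + 121.091 = 134.691 °C

T = 134.7 °C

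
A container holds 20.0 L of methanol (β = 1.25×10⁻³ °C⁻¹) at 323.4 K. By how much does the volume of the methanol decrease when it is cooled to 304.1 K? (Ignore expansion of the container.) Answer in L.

ΔV = 0.482 L

|ΔT| = |304.1 − 323.4| = 19.3 K
ΔV = βV₀ΔT = (1.25×10⁻³)(20.0)(19.3) = 0.482 L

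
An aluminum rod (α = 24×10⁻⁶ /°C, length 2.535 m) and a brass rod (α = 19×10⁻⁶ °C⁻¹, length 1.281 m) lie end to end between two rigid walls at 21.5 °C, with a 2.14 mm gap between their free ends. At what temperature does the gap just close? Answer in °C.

T = 46.6 °C

α₁L₁ = 6.084×10⁻⁵ m/K, α₂L₂ = 2.4339×10⁻⁵ m/K → total 8.5179×10⁻⁵ m/K
ΔT = g/(α₁L₁+α₂L₂) = 2.14×10⁻³ / 8.5179×10⁻⁵ = 25.124 K
T = 21.5 + 25.124 = 46.624 °C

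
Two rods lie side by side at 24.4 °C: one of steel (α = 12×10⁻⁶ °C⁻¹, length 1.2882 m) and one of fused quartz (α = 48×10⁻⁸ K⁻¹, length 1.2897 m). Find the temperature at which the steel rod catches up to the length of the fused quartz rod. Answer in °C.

T = 125.5 °C

Equal length when α₁L₁ΔT − α₂L₂ΔT = L₂ − L₁ = 1.50×10⁻³ m
α₁L₁ = 1.54584×10⁻⁵, α₂L₂ = 6.19056×10⁻⁷ → Δ(αL) = 1.4839344×10⁻⁵ m/K
ΔT = 1.50×10⁻³ / 1.4839344×10⁻⁵ = 101.083 K, so T = 24.4 + 101.083 = 125.483 °C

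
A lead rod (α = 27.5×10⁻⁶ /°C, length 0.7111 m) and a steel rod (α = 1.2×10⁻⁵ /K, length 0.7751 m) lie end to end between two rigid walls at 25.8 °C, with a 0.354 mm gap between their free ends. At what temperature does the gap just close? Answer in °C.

α₁L₁ = 1.955525×10⁻⁵ m/K, α₂L₂ = 9.3012×10⁻⁶ m/K → total 2.885645×10⁻⁵ m/K
ΔT = g/(α₁L₁+α₂L₂) = 3.54×10⁻⁴ / 2.885645×10⁻⁵ = 12.268 K
T = 25.8 + 12.268 = 38.068 °C

T = 38.1 °C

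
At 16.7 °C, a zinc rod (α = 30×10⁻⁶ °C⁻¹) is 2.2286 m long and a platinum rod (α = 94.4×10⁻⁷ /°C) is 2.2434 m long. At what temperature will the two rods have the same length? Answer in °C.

T = 340.7 °C

Equal length when α₁L₁ΔT − α₂L₂ΔT = L₂ − L₁ = 1.48×10⁻² m
α₁L₁ = 6.6858×10⁻⁵, α₂L₂ = 2.1177696×10⁻⁵ → Δ(αL) = 4.5680304×10⁻⁵ m/K
ΔT = 1.48×10⁻² / 4.5680304×10⁻⁵ = 323.991 K, so T = 16.7 + 323.991 = 340.691 °C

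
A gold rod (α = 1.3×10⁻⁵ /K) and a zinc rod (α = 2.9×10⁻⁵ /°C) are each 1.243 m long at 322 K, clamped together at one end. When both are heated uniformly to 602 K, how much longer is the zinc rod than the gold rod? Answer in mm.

5.57 mm

ΔT = 280 K
gold: ΔL = 1.3×10⁻⁵ × 1.243 m × 280 = 4.5245×10⁻³ m = 4.5245 mm
zinc: ΔL = 2.9×10⁻⁵ × 1.243 m × 280 = 1.0093×10⁻² m = 10.093 mm
difference = 10.093 − 4.5245 = 5.5685 mm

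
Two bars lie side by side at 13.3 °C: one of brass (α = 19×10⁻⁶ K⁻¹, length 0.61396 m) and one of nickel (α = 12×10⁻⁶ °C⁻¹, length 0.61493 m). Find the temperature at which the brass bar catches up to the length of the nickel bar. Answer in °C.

T = 239.6 °C

L₁(1 + α₁ΔT) = L₂(1 + α₂ΔT) ⇒ ΔT = (L₂ − L₁)/(α₁L₁ − α₂L₂)
L₂ − L₁ = 0.61493 − 0.61396 = 9.70×10⁻⁴ m
α₁L₁ − α₂L₂ = 19×10⁻⁶×0.61396 − 12×10⁻⁶×0.61493 = 4.28608×10⁻⁶ m/K
ΔT = 9.70×10⁻⁴ / 4.28608×10⁻⁶ = 226.314 K
T = 13.3 + 226.314 = 239.614 °C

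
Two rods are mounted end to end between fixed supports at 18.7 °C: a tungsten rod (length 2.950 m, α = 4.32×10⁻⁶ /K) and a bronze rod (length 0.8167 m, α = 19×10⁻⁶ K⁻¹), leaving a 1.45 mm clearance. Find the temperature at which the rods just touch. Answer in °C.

Gap closes when ΔL₁ + ΔL₂ = 1.45 mm = 1.45×10⁻³ m
(α₁L₁ + α₂L₂)ΔT = g
α₁L₁ + α₂L₂ = 4.32×10⁻⁶×2.950 + 19×10⁻⁶×0.8167 = 2.82613×10⁻⁵ m/K
ΔT = 1.45×10⁻³ / 2.82613×10⁻⁵ = 51.307 K
T = 18.7 + 51.307 = 70.007 °C

T = 70.0 °C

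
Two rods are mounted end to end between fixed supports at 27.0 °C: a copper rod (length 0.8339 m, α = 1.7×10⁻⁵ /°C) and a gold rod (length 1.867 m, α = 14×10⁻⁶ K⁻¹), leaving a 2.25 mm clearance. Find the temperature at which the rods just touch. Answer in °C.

T = 82.8 °C

α₁L₁ = 1.41763×10⁻⁵ m/K, α₂L₂ = 2.6138×10⁻⁵ m/K → total 4.03143×10⁻⁵ m/K
ΔT = g/(α₁L₁+α₂L₂) = 2.25×10⁻³ / 4.03143×10⁻⁵ = 55.811 K
T = 27.0 + 55.811 = 82.811 °C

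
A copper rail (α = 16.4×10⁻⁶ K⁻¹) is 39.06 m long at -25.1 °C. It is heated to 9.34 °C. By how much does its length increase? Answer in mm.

|ΔT| = |9.34 − (-25.1)| = 34.44 K
ΔL = αL₀ΔT = (16.4×10⁻⁶)(39.06)(34.44) = 2.21×10⁻² m

ΔL = 22.1 mm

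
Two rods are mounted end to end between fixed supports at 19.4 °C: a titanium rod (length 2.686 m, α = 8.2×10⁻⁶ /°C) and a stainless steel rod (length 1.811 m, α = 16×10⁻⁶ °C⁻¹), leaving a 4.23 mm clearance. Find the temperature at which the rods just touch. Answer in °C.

T = 102 °C

Gap closes when ΔL₁ + ΔL₂ = 4.23 mm = 4.23×10⁻³ m
(α₁L₁ + α₂L₂)ΔT = g
α₁L₁ + α₂L₂ = 8.2×10⁻⁶×2.686 + 16×10⁻⁶×1.811 = 5.10012×10⁻⁵ m/K
ΔT = 4.23×10⁻³ / 5.10012×10⁻⁵ = 82.94 K
T = 19.4 + 82.94 = 102.34 °C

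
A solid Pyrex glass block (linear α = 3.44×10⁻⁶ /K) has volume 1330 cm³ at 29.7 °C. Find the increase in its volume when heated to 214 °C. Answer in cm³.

Isotropic solid: β ≈ 3α = 1.0×10⁻⁵ /K; ΔT = 184.3 K
ΔV = 3αV₀ΔT = 3(3.44×10⁻⁶)(1330)(184.3) = 2.53 cm³

ΔV = 2.53 cm³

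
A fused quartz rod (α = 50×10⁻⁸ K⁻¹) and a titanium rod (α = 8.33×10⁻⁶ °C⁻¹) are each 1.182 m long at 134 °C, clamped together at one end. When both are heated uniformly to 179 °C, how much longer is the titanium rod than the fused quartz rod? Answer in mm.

ΔT = 45 K
fused quartz: ΔL = 50×10⁻⁸ × 1.182 m × 45 = 2.6595×10⁻⁵ m = 0.026595 mm
titanium: ΔL = 8.33×10⁻⁶ × 1.182 m × 45 = 4.4307×10⁻⁴ m = 0.44307 mm
difference = 0.44307 − 0.026595 = 0.416475 mm

0.416 mm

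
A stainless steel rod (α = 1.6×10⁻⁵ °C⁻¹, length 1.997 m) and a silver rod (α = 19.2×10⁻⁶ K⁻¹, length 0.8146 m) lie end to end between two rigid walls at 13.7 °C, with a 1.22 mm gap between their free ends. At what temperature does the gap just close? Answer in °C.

Gap closes when ΔL₁ + ΔL₂ = 1.22 mm = 1.22×10⁻³ m
(α₁L₁ + α₂L₂)ΔT = g
α₁L₁ + α₂L₂ = 1.6×10⁻⁵×1.997 + 19.2×10⁻⁶×0.8146 = 4.759232×10⁻⁵ m/K
ΔT = 1.22×10⁻³ / 4.759232×10⁻⁵ = 25.634 K
T = 13.7 + 25.634 = 39.334 °C

T = 39.3 °C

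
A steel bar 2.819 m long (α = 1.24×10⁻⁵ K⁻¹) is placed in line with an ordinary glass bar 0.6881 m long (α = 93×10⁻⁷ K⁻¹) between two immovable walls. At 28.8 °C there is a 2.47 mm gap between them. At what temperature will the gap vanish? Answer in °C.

α₁L₁ = 3.49556×10⁻⁵ m/K, α₂L₂ = 6.39933×10⁻⁶ m/K → total 4.135493×10⁻⁵ m/K
ΔT = g/(α₁L₁+α₂L₂) = 2.47×10⁻³ / 4.135493×10⁻⁵ = 59.727 K
T = 28.8 + 59.727 = 88.527 °C

T = 88.5 °C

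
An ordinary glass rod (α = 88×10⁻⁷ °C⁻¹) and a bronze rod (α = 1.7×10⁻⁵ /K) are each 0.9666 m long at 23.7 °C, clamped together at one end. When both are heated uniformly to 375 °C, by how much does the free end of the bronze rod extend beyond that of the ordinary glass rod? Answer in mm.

2.78 mm

ΔT = 351.3 K
ordinary glass: ΔL = 88×10⁻⁷ × 0.9666 m × 351.3 = 2.9882×10⁻³ m = 2.9882 mm
bronze: ΔL = 1.7×10⁻⁵ × 0.9666 m × 351.3 = 5.7726×10⁻³ m = 5.7726 mm
difference = 5.7726 − 2.9882 = 2.7844 mm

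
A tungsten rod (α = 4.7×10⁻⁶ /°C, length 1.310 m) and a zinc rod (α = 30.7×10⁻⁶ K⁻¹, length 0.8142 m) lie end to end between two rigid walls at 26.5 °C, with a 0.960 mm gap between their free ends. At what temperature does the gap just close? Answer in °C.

α₁L₁ = 6.157×10⁻⁶ m/K, α₂L₂ = 2.499594×10⁻⁵ m/K → total 3.115294×10⁻⁵ m/K
ΔT = g/(α₁L₁+α₂L₂) = 9.60×10⁻⁴ / 3.115294×10⁻⁵ = 30.816 K
T = 26.5 + 30.816 = 57.316 °C

T = 57.3 °C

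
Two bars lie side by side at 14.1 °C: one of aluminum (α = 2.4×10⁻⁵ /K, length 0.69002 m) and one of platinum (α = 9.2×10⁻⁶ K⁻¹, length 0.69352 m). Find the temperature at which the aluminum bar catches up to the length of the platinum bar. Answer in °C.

T = 357.9 °C

Equal length when α₁L₁ΔT − α₂L₂ΔT = L₂ − L₁ = 3.50×10⁻³ m
α₁L₁ = 1.656048×10⁻⁵, α₂L₂ = 6.380384×10⁻⁶ → Δ(αL) = 1.0180096×10⁻⁵ m/K
ΔT = 3.50×10⁻³ / 1.0180096×10⁻⁵ = 343.808 K, so T = 14.1 + 343.808 = 357.908 °C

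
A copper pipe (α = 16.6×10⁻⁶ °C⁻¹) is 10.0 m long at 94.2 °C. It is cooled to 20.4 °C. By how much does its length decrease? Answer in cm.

|ΔT| = |20.4 − 94.2| = 73.8 K
ΔL = αL₀ΔT = (16.6×10⁻⁶)(10.0)(73.8) = 1.23×10⁻² m

ΔL = 1.23 cm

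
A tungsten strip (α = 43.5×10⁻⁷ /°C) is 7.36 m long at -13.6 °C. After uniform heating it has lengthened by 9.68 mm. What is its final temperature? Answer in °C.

T = 289 °C

ΔL = αL₀ΔT ⇒ ΔT = ΔL / (αL₀)
ΔT = 9.68×10⁻³ m / (43.5×10⁻⁷ × 7.36 m) = 302.35 K
T = -13.6 + 302.35 = 288.75 °C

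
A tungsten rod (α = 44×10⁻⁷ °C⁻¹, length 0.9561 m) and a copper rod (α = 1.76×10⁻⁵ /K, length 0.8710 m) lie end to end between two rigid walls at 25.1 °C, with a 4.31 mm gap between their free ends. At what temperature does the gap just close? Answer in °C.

T = 246 °C

Gap closes when ΔL₁ + ΔL₂ = 4.31 mm = 4.31×10⁻³ m
(α₁L₁ + α₂L₂)ΔT = g
α₁L₁ + α₂L₂ = 44×10⁻⁷×0.9561 + 1.76×10⁻⁵×0.8710 = 1.953644×10⁻⁵ m/K
ΔT = 4.31×10⁻³ / 1.953644×10⁻⁵ = 220.61 K
T = 25.1 + 220.61 = 245.71 °C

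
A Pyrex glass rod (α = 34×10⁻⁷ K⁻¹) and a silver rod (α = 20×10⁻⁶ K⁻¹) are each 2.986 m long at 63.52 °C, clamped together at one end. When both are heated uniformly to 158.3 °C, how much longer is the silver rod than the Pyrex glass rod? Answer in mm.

ΔT = 94.78 K
Pyrex glass: ΔL = 34×10⁻⁷ × 2.986 m × 94.78 = 9.6224×10⁻⁴ m = 0.96224 mm
silver: ΔL = 20×10⁻⁶ × 2.986 m × 94.78 = 5.6603×10⁻³ m = 5.6603 mm
difference = 5.6603 − 0.96224 = 4.69806 mm

4.70 mm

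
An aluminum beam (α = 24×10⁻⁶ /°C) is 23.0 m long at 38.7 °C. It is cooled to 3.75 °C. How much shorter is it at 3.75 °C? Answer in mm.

ΔL = 19.3 mm

|ΔT| = |3.75 − 38.7| = 34.95 K
ΔL = αL₀ΔT = (24×10⁻⁶)(23.0)(34.95) = 1.93×10⁻² m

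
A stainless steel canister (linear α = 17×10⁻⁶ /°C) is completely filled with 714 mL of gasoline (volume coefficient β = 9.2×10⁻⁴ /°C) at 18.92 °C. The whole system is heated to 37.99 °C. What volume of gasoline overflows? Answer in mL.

The canister also expands: β_container ≈ 3α = 5.1×10⁻⁵ /K
Net overflow = V₀(β_liq − 3α_cont)ΔT
β − 3α = 9.20×10⁻⁴ − 5.1×10⁻⁵ = 8.69×10⁻⁴ /K; ΔT = 19.07 K
ΔV = 714 × 8.69×10⁻⁴ × 19.07 = 11.8 mL

11.8 mL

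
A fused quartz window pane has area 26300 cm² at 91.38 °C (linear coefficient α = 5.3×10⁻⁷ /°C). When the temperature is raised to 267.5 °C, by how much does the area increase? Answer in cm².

Area coefficient ≈ 2α; |ΔT| = 176.12 K
ΔA = 2αA₀ΔT = 2(5.3×10⁻⁷)(26300)(176.12) = 4.91 cm²

ΔA = 4.91 cm²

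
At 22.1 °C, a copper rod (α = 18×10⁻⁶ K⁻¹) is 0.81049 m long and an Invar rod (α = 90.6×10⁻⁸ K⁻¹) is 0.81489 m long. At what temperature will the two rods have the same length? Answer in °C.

T = 339.8 °C

Equal length when α₁L₁ΔT − α₂L₂ΔT = L₂ − L₁ = 4.40×10⁻³ m
α₁L₁ = 1.458882×10⁻⁵, α₂L₂ = 7.3829034×10⁻⁷ → Δ(αL) = 1.385052966×10⁻⁵ m/K
ΔT = 4.40×10⁻³ / 1.385052966×10⁻⁵ = 317.677 K, so T = 22.1 + 317.677 = 339.777 °C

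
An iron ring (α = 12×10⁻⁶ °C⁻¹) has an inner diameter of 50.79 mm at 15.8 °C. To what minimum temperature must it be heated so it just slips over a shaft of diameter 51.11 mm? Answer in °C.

T = 541 °C

Required Δd = 51.11 − 50.79 = 0.32 mm
Δd = αd₀ΔT ⇒ ΔT = Δd/(αd₀) = 0.32 / (12×10⁻⁶ × 50.79) = 525.04 K
T_min = 15.8 + 525.04 = 540.84 °C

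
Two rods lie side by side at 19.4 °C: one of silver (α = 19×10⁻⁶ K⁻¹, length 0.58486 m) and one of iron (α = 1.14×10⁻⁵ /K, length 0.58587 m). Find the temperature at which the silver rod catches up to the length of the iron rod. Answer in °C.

Equal length when α₁L₁ΔT − α₂L₂ΔT = L₂ − L₁ = 1.01×10⁻³ m
α₁L₁ = 1.111234×10⁻⁵, α₂L₂ = 6.678918×10⁻⁶ → Δ(αL) = 4.433422×10⁻⁶ m/K
ΔT = 1.01×10⁻³ / 4.433422×10⁻⁶ = 227.815 K, so T = 19.4 + 227.815 = 247.215 °C

T = 247.2 °C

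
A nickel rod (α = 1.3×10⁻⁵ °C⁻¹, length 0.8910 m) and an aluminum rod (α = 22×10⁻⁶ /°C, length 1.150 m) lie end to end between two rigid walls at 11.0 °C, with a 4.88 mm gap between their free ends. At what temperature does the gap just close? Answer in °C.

T = 143 °C

Gap closes when ΔL₁ + ΔL₂ = 4.88 mm = 4.88×10⁻³ m
(α₁L₁ + α₂L₂)ΔT = g
α₁L₁ + α₂L₂ = 1.3×10⁻⁵×0.8910 + 22×10⁻⁶×1.150 = 3.6883×10⁻⁵ m/K
ΔT = 4.88×10⁻³ / 3.6883×10⁻⁵ = 132.31 K
T = 11.0 + 132.31 = 143.31 °C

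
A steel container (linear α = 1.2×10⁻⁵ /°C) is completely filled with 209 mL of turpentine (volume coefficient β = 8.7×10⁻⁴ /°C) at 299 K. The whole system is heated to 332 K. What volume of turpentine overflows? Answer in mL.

The container also expands: β_container ≈ 3α = 3.6×10⁻⁵ /K
Net overflow = V₀(β_liq − 3α_cont)ΔT
β − 3α = 8.70×10⁻⁴ − 3.6×10⁻⁵ = 8.34×10⁻⁴ /K; ΔT = 33 K
ΔV = 209 × 8.34×10⁻⁴ × 33 = 5.75 mL

5.75 mL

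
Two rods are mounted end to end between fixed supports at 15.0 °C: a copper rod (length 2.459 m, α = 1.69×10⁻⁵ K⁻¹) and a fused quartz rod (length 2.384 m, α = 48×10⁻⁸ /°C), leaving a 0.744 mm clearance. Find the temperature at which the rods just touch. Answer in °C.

Gap closes when ΔL₁ + ΔL₂ = 0.744 mm = 7.44×10⁻⁴ m
(α₁L₁ + α₂L₂)ΔT = g
α₁L₁ + α₂L₂ = 1.69×10⁻⁵×2.459 + 48×10⁻⁸×2.384 = 4.270142×10⁻⁵ m/K
ΔT = 7.44×10⁻⁴ / 4.270142×10⁻⁵ = 17.423 K
T = 15.0 + 17.423 = 32.423 °C

T = 32.4 °C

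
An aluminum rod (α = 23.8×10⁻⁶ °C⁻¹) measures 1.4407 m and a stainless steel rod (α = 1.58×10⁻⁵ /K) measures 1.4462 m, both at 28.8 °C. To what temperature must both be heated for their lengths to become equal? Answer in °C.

T = 509.6 °C

L₁(1 + α₁ΔT) = L₂(1 + α₂ΔT) ⇒ ΔT = (L₂ − L₁)/(α₁L₁ − α₂L₂)
L₂ − L₁ = 1.4462 − 1.4407 = 5.50×10⁻³ m
α₁L₁ − α₂L₂ = 23.8×10⁻⁶×1.4407 − 1.58×10⁻⁵×1.4462 = 1.14387×10⁻⁵ m/K
ΔT = 5.50×10⁻³ / 1.14387×10⁻⁵ = 480.824 K
T = 28.8 + 480.824 = 509.624 °C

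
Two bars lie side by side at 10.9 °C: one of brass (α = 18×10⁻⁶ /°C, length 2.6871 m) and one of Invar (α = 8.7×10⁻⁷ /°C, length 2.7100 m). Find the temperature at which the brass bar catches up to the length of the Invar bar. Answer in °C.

T = 508.6 °C

Equal length when α₁L₁ΔT − α₂L₂ΔT = L₂ − L₁ = 2.29×10⁻² m
α₁L₁ = 4.83678×10⁻⁵, α₂L₂ = 2.3577×10⁻⁶ → Δ(αL) = 4.60101×10⁻⁵ m/K
ΔT = 2.29×10⁻² / 4.60101×10⁻⁵ = 497.717 K, so T = 10.9 + 497.717 = 508.617 °C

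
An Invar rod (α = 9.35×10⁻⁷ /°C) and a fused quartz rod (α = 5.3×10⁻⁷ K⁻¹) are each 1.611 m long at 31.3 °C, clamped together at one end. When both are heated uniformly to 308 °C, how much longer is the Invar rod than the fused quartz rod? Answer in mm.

ΔT = 276.7 K
Invar: ΔL = 9.35×10⁻⁷ × 1.611 m × 276.7 = 4.1679×10⁻⁴ m = 0.41679 mm
fused quartz: ΔL = 5.3×10⁻⁷ × 1.611 m × 276.7 = 2.3625×10⁻⁴ m = 0.23625 mm
difference = 0.41679 − 0.23625 = 0.18054 mm

0.181 mm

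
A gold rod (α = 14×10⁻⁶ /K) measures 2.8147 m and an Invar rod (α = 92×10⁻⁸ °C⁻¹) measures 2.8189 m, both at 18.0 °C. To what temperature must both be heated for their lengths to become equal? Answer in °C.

Equal length when α₁L₁ΔT − α₂L₂ΔT = L₂ − L₁ = 4.20×10⁻³ m
α₁L₁ = 3.94058×10⁻⁵, α₂L₂ = 2.593388×10⁻⁶ → Δ(αL) = 3.6812412×10⁻⁵ m/K
ΔT = 4.20×10⁻³ / 3.6812412×10⁻⁵ = 114.092 K, so T = 18.0 + 114.092 = 132.092 °C

T = 132.1 °C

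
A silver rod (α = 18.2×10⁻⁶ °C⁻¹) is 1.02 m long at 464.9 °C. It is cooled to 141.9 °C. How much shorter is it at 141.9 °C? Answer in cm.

ΔL = 0.600 cm

|ΔT| = |141.9 − 464.9| = 323.0 K
ΔL = αL₀ΔT = (18.2×10⁻⁶)(1.02)(323.0) = 6.00×10⁻³ m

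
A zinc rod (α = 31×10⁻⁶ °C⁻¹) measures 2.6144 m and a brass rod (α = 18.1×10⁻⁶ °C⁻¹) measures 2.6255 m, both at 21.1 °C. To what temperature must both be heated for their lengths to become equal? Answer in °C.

T = 352.2 °C

Equal length when α₁L₁ΔT − α₂L₂ΔT = L₂ − L₁ = 1.11×10⁻² m
α₁L₁ = 8.10464×10⁻⁵, α₂L₂ = 4.752155×10⁻⁵ → Δ(αL) = 3.352485×10⁻⁵ m/K
ΔT = 1.11×10⁻² / 3.352485×10⁻⁵ = 331.098 K, so T = 21.1 + 331.098 = 352.198 °C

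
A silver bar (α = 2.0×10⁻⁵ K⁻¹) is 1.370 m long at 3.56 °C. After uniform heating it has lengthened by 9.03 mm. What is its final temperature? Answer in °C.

ΔL = αL₀ΔT ⇒ ΔT = ΔL / (αL₀)
ΔT = 9.03×10⁻³ m / (2.0×10⁻⁵ × 1.370 m) = 329.56 K
T = 3.56 + 329.56 = 333.12 °C

T = 333 °C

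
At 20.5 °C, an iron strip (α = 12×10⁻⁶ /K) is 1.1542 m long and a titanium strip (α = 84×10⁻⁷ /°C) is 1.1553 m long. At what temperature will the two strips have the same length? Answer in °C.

Equal length when α₁L₁ΔT − α₂L₂ΔT = L₂ − L₁ = 1.10×10⁻³ m
α₁L₁ = 1.38504×10⁻⁵, α₂L₂ = 9.70452×10⁻⁶ → Δ(αL) = 4.14588×10⁻⁶ m/K
ΔT = 1.10×10⁻³ / 4.14588×10⁻⁶ = 265.324 K, so T = 20.5 + 265.324 = 285.824 °C

T = 285.8 °C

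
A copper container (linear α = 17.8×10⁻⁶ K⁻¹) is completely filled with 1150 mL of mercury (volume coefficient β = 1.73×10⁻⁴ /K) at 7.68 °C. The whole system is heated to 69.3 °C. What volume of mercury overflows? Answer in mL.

8.48 mL

The container also expands: β_container ≈ 3α = 5.34×10⁻⁵ /K
Net overflow = V₀(β_liq − 3α_cont)ΔT
β − 3α = 1.73×10⁻⁴ − 5.34×10⁻⁵ = 1.196×10⁻⁴ /K; ΔT = 61.62 K
ΔV = 1150 × 1.196×10⁻⁴ × 61.62 = 8.48 mL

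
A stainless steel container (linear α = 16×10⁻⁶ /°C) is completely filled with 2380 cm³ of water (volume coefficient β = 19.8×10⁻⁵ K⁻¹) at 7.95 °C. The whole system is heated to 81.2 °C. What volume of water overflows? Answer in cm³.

The container also expands: β_container ≈ 3α = 4.8×10⁻⁵ /K
Net overflow = V₀(β_liq − 3α_cont)ΔT
β − 3α = 1.98×10⁻⁴ − 4.8×10⁻⁵ = 1.50×10⁻⁴ /K; ΔT = 73.25 K
ΔV = 2380 × 1.50×10⁻⁴ × 73.25 = 26.2 cm³

26.2 cm³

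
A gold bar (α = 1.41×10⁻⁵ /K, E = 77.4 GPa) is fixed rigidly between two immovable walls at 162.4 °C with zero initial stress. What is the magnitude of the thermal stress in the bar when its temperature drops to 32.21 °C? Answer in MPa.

Fully constrained: the free strain ε = αΔT is blocked, so σ = Eε = EαΔT.
|ΔT| = 130.19 K
σ = 77.4×10⁹ × 1.41×10⁻⁵ × 130.19 = 1.42×10⁸ Pa

σ = 142 MPa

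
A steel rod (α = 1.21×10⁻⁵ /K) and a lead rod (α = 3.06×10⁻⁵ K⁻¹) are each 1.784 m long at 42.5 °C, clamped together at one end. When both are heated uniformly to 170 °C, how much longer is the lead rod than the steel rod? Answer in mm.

ΔT = 127.5 K
steel: ΔL = 1.21×10⁻⁵ × 1.784 m × 127.5 = 2.7523×10⁻³ m = 2.7523 mm
lead: ΔL = 3.06×10⁻⁵ × 1.784 m × 127.5 = 6.9603×10⁻³ m = 6.9603 mm
difference = 6.9603 − 2.7523 = 4.2080 mm

4.21 mm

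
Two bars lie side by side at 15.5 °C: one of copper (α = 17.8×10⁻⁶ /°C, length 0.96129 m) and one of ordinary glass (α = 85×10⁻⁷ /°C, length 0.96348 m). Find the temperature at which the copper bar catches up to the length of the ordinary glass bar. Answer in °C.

L₁(1 + α₁ΔT) = L₂(1 + α₂ΔT) ⇒ ΔT = (L₂ − L₁)/(α₁L₁ − α₂L₂)
L₂ − L₁ = 0.96348 − 0.96129 = 2.19×10⁻³ m
α₁L₁ − α₂L₂ = 17.8×10⁻⁶×0.96129 − 85×10⁻⁷×0.96348 = 8.921382×10⁻⁶ m/K
ΔT = 2.19×10⁻³ / 8.921382×10⁻⁶ = 245.478 K
T = 15.5 + 245.478 = 260.978 °C

T = 261.0 °C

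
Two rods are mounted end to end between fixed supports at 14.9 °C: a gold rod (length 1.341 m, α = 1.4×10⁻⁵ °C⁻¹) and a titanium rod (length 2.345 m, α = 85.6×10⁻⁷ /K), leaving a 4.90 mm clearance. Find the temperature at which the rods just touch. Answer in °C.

T = 141 °C

Gap closes when ΔL₁ + ΔL₂ = 4.90 mm = 4.90×10⁻³ m
(α₁L₁ + α₂L₂)ΔT = g
α₁L₁ + α₂L₂ = 1.4×10⁻⁵×1.341 + 85.6×10⁻⁷×2.345 = 3.88472×10⁻⁵ m/K
ΔT = 4.90×10⁻³ / 3.88472×10⁻⁵ = 126.14 K
T = 14.9 + 126.14 = 141.04 °C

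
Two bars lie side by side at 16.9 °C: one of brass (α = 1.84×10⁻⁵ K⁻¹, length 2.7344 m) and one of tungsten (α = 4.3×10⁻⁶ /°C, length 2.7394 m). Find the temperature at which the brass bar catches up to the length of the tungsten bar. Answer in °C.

L₁(1 + α₁ΔT) = L₂(1 + α₂ΔT) ⇒ ΔT = (L₂ − L₁)/(α₁L₁ − α₂L₂)
L₂ − L₁ = 2.7394 − 2.7344 = 5.00×10⁻³ m
α₁L₁ − α₂L₂ = 1.84×10⁻⁵×2.7344 − 4.3×10⁻⁶×2.7394 = 3.853354×10⁻⁵ m/K
ΔT = 5.00×10⁻³ / 3.853354×10⁻⁵ = 129.757 K
T = 16.9 + 129.757 = 146.657 °C

T = 146.7 °C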